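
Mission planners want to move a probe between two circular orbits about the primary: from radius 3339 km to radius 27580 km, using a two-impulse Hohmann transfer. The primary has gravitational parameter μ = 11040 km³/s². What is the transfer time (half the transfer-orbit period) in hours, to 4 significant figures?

Transfer-ellipse semi-major axis a_t = (r₁ + r₂)/2 = (3339 + 27580)/2 = 15459.5 km.
Half the transfer-orbit period gives t = π√(a_t³/μ) = 57470 s.
Converting: 57470 s ÷ 3600 s/hour = 15.96 hours.

t = 15.96 hours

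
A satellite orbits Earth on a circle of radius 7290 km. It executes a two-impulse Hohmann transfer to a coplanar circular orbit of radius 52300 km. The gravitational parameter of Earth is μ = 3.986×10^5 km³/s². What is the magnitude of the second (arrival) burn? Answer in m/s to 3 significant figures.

Δv₂ = 1400 m/s

The Hohmann ellipse has a_t = (r₁ + r₂)/2 = 29795 km.
Circular speed at r = 52300 km: v_c = √(μ/r) = 2.761 km/s.
Transfer-orbit speed at the same r (vis-viva, a = a_t): v_t = √[μ(2/r − 1/a_t)] = 1.366 km/s.
Δv₂ = |v_t − v_c| = |1.366 − 2.761| = 1.395 km/s.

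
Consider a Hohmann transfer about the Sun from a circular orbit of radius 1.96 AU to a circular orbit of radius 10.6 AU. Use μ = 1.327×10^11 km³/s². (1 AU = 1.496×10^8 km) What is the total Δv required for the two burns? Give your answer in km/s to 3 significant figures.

Δv = 10.4 km/s

In km: r₁ = 1.96 × 1.496×10^8 = 2.93216×10^8 km; r₂ = 10.6 × 1.496×10^8 = 1.58576×10^9 km.
Transfer-ellipse semi-major axis a_t = (r₁ + r₂)/2 = (2.93216×10^8 + 1.58576×10^9)/2 = 9.39488×10^8 km.
Circular speed at r₁: v₁ = √(μ/r₁) = √(1.327×10^11/2.93216×10^8) = 21.274 km/s.
Transfer-orbit speed at r₁ (vis-viva): v_p = √[μ(2/r₁ − 1/a_t)] = 27.639 km/s.
First burn Δv₁ = |v_p − v₁| = 6.365 km/s.
At r₂, v₂ = √(μ/r₂) = 9.148 km/s.
Transfer-orbit speed at r₂: v_a = √[μ(2/r₂ − 1/a_t)] = 5.111 km/s.
Second burn Δv₂ = |v₂ − v_a| = 4.037 km/s.
Total Δv = Δv₁ + Δv₂ = 10.40 km/s.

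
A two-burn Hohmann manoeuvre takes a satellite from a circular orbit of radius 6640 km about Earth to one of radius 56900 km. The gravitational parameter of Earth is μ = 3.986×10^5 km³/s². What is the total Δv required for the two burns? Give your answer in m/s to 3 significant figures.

Transfer-ellipse semi-major axis a_t = (r₁ + r₂)/2 = (6640 + 56900)/2 = 31770 km.
Circular speed at r₁: v₁ = √(μ/r₁) = √(3.986×10^5/6640) = 7.7479 km/s.
On the transfer ellipse at r₁, v² = μ(2/r − 1/a) gives v_p = √[μ(2/r₁ − 1/a_t)] = 10.369 km/s.
First burn Δv₁ = |v_p − v₁| = 2.621 km/s.
At r₂, v₂ = √(μ/r₂) = 2.647 km/s.
Transfer-orbit speed at r₂: v_a = √[μ(2/r₂ − 1/a_t)] = 1.210 km/s.
Second burn Δv₂ = |v₂ − v_a| = 1.437 km/s.
Total Δv = Δv₁ + Δv₂ = 4.058 km/s.

Δv = 4060 m/s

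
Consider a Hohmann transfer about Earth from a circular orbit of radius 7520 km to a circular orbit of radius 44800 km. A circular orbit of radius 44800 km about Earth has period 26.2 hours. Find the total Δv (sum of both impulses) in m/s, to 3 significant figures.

Δv = 3630 m/s

From Kepler's third law T² = 4π²r³/μ at r = 44800 km, T = 26.2 hours = 26.2 × 3600 s = 94320 s: μ = 4π²r³/T² = 3.99012×10^5 km³/s².
Transfer-ellipse semi-major axis a_t = (r₁ + r₂)/2 = (7520 + 44800)/2 = 26160 km.
At r₁ the circular-orbit speed is v₁ = √(μ/r₁) = 7.284 km/s.
Transfer-orbit speed at r₁ (v² = μ(2/r − 1/a)): v_p = √[μ(2/r₁ − 1/a_t)] = 9.532 km/s.
First burn Δv₁ = |v_p − v₁| = 2.248 km/s.
Circular speed at r₂: v₂ = √(μ/r₂) = 2.984 km/s.
Transfer-orbit speed at r₂: v_a = √[μ(2/r₂ − 1/a_t)] = 1.600 km/s.
Second burn Δv₂ = |v₂ − v_a| = 1.384 km/s.
Δv = Δv₁ + Δv₂ = 2.248 + 1.384 = 3.632 km/s.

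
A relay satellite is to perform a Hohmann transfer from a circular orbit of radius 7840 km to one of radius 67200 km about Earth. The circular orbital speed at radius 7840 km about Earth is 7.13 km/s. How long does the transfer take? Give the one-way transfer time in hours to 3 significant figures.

t = 10.0 hours

From the circular-orbit relation v² = μ/r at r = 7840 km: μ = v²r = (7.13)² × 7840 = 3.98561×10^5 km³/s².
Transfer-ellipse semi-major axis a_t = (r₁ + r₂)/2 = (7840 + 67200)/2 = 37520 km.
Transfer time t = π√(a_t³/μ) = π√((37520)³ / 3.98561×10^5) = 36170 s.
Converting: 36170 s ÷ 3600 s/hour = 10.0 hours.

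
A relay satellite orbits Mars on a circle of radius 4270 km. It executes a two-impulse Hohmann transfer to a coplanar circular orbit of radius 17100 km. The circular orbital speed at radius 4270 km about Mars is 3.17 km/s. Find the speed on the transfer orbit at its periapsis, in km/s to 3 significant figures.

v = 4.01 km/s

From the circular-orbit relation v² = μ/r at r = 4270 km: μ = v²r = (3.17)² × 4270 = 42908.8 km³/s².
Transfer-ellipse semi-major axis a_t = (r₁ + r₂)/2 = (4270 + 17100)/2 = 10685 km.
The periapsis of the transfer ellipse is at r = 4270 km.
Vis-viva: v = √[μ(2/r − 1/a_t)] = √[42908.8 × (2/4270 − 1/10685)] = 4.010 km/s.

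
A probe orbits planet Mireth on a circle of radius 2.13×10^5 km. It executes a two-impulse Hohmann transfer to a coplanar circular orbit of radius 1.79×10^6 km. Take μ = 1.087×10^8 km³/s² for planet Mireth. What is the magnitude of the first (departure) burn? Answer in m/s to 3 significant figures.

Transfer-ellipse semi-major axis a_t = (r₁ + r₂)/2 = (2.130×10^5 + 1.790×10^6)/2 = 1.0015×10^6 km.
On the circular orbit at r = 2.130×10^5 km, v_c = √(μ/r) = 22.590 km/s.
Vis-viva on the transfer ellipse at r = 2.130×10^5 km gives v_t = √[μ(2/r − 1/a_t)] = 30.201 km/s.
Δv₁ = |v_t − v_c| = |30.201 − 22.590| = 7.611 km/s.

Δv₁ = 7610 m/s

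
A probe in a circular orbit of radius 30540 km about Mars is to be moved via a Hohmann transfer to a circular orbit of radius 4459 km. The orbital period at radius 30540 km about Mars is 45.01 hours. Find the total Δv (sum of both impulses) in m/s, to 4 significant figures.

Δv = 1581 m/s

From Kepler's third law T² = 4π²r³/μ at r = 30540 km, T = 45.01 hours = 45.01 × 3600 s = 1.62036×10^5 s: μ = 4π²r³/T² = 42829.6 km³/s².
The Hohmann ellipse has a_t = (r₁ + r₂)/2 = 17499.5 km.
At r₁ the circular-orbit speed is v₁ = √(μ/r₁) = 1.18423 km/s.
On the transfer ellipse at r₁, vis-viva gives v_a = √[μ(2/r₁ − 1/a_t)] = 0.597783 km/s.
First burn Δv₁ = |v_a − v₁| = 0.58645 km/s.
At r₂, v₂ = √(μ/r₂) = 3.099225 km/s.
Transfer-orbit speed at r₂: v_p = √[μ(2/r₂ − 1/a_t)] = 4.094255 km/s.
Second burn Δv₂ = |v₂ − v_p| = 0.99503 km/s.
Δv = Δv₁ + Δv₂ = 0.58645 + 0.99503 = 1.581 km/s.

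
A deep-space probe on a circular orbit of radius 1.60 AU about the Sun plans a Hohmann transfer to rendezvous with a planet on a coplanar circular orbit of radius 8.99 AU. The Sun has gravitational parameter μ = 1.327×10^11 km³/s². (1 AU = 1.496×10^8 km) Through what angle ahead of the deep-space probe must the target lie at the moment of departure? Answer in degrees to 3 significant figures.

In km: r₁ = 1.60 × 1.496×10^8 = 2.3936×10^8 km; r₂ = 8.99 × 1.496×10^8 = 1.344904×10^9 km.
The Hohmann ellipse has a_t = (r₁ + r₂)/2 = 7.92132×10^8 km.
Transfer time t = π√(a_t³/μ) = 1.923×10^8 s.
Target angular speed ω₂ = √(μ/r₂³) = 7.386×10^-9 rad/s.
Angle swept by the target during transfer: ω₂·t = 1.420 rad = 81.36°.
The deep-space probe traverses 180° on the transfer ellipse, so the target must lead by 180° − 81.36° = 98.6°.

φ = 98.6°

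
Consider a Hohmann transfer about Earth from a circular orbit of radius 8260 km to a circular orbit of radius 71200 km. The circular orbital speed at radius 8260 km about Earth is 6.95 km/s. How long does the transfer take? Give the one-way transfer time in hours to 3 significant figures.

t = 10.9 hours

From the circular-orbit relation v² = μ/r at r = 8260 km: μ = v²r = (6.95)² × 8260 = 3.98979×10^5 km³/s².
Semi-major axis of the transfer orbit: a_t = (8260 + 71200)/2 = 39730 km.
By Kepler's third law the transfer-orbit period is T = 2π√(a_t³/μ), so t = T/2 = 39390 s.
Converting: 39390 s ÷ 3600 s/hour = 10.9 hours.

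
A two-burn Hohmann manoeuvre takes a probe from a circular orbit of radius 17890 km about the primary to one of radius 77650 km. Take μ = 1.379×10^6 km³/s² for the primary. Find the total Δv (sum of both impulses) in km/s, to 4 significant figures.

Δv = 4.049 km/s

Semi-major axis of the transfer orbit: a_t = (17890 + 77650)/2 = 47770 km.
Circular speed at r₁: v₁ = √(μ/r₁) = √(1.379×10^6/17890) = 8.7796 km/s.
On the transfer ellipse at r₁, vis-viva gives v_p = √[μ(2/r₁ − 1/a_t)] = 11.194 km/s.
First burn Δv₁ = |v_p − v₁| = 2.414 km/s.
At r₂, v₂ = √(μ/r₂) = 4.214 km/s.
Transfer-orbit speed at r₂: v_a = √[μ(2/r₂ − 1/a_t)] = 2.579 km/s.
Second burn Δv₂ = |v₂ − v_a| = 1.635 km/s.
Total Δv = Δv₁ + Δv₂ = 4.049 km/s.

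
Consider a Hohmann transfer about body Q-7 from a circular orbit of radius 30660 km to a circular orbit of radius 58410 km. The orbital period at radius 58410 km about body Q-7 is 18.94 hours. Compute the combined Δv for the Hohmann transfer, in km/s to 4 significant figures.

Δv = 1.995 km/s

From Kepler's third law T² = 4π²r³/μ at r = 58410 km, T = 18.94 hours = 18.94 × 3600 s = 68184 s: μ = 4π²r³/T² = 1.69222×10^6 km³/s².
Semi-major axis of the transfer orbit: a_t = (30660 + 58410)/2 = 44535 km.
At r₁ the circular-orbit speed is v₁ = √(μ/r₁) = 7.4292 km/s.
On the transfer ellipse at r₁, v² = μ(2/r − 1/a) gives v_p = √[μ(2/r₁ − 1/a_t)] = 8.5081 km/s.
First burn Δv₁ = |v_p − v₁| = 1.0789 km/s.
Circular speed at r₂: v₂ = √(μ/r₂) = 5.382507 km/s.
Transfer-orbit speed at r₂: v_a = √[μ(2/r₂ − 1/a_t)] = 4.466013 km/s.
Second burn Δv₂ = |v₂ − v_a| = 0.91649 km/s.
Total Δv = Δv₁ + Δv₂ = 1.995 km/s.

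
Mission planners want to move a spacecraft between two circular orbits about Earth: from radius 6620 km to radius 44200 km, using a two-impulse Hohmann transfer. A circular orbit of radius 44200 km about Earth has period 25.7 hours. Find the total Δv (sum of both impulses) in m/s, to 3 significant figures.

Δv = 3940 m/s

From Kepler's third law T² = 4π²r³/μ at r = 44200 km, T = 25.7 hours = 25.7 × 3600 s = 92520 s: μ = 4π²r³/T² = 3.98250×10^5 km³/s².
Transfer-ellipse semi-major axis a_t = (r₁ + r₂)/2 = (6620 + 44200)/2 = 25410 km.
Circular speed at r₁: v₁ = √(μ/r₁) = √(3.98250×10^5/6620) = 7.75619 km/s.
Transfer-orbit speed at r₁ (v² = μ(2/r − 1/a)): v_p = √[μ(2/r₁ − 1/a_t)] = 10.2296 km/s.
First burn Δv₁ = |v_p − v₁| = 2.473 km/s.
At r₂, v₂ = √(μ/r₂) = 3.002 km/s.
Transfer-orbit speed at r₂: v_a = √[μ(2/r₂ − 1/a_t)] = 1.532 km/s.
Second burn Δv₂ = |v₂ − v_a| = 1.470 km/s.
Total Δv = Δv₁ + Δv₂ = 3.943 km/s.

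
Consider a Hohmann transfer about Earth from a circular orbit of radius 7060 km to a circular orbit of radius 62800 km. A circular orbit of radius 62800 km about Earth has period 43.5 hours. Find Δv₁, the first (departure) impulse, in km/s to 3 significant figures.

From Kepler's third law T² = 4π²r³/μ at r = 62800 km, T = 43.5 hours = 43.5 × 3600 s = 1.566×10^5 s: μ = 4π²r³/T² = 3.98708×10^5 km³/s².
Semi-major axis of the transfer orbit: a_t = (7060 + 62800)/2 = 34930 km.
Circular speed at r = 7060 km: v_c = √(μ/r) = 7.5149 km/s.
Vis-viva on the transfer ellipse at r = 7060 km gives v_t = √[μ(2/r − 1/a_t)] = 10.076 km/s.
Δv₁ = |v_t − v_c| = |10.076 − 7.5149| = 2.561 km/s.

Δv₁ = 2.56 km/s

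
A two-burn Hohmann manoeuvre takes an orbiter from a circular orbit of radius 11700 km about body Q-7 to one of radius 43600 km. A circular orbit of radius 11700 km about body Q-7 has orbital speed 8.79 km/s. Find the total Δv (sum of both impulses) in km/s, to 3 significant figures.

Δv = 3.84 km/s

From the circular-orbit relation v² = μ/r at r = 11700 km: μ = v²r = (8.79)² × 11700 = 9.03990×10^5 km³/s².
The Hohmann ellipse has a_t = (r₁ + r₂)/2 = 27650 km.
At r₁ the circular-orbit speed is v₁ = √(μ/r₁) = 8.7900 km/s.
On the transfer ellipse at r₁, vis-viva gives v_p = √[μ(2/r₁ − 1/a_t)] = 11.038 km/s.
First burn Δv₁ = |v_p − v₁| = 2.248 km/s.
Circular speed at r₂: v₂ = √(μ/r₂) = 4.553 km/s.
Transfer-orbit speed at r₂: v_a = √[μ(2/r₂ − 1/a_t)] = 2.962 km/s.
Second burn Δv₂ = |v₂ − v_a| = 1.591 km/s.
Δv = Δv₁ + Δv₂ = 2.248 + 1.591 = 3.839 km/s.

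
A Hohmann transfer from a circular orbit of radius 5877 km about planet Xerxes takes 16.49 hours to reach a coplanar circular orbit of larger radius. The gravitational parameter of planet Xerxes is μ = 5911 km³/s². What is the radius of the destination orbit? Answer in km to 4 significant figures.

Transfer time t = 16.49 hours = 59364 s, and t = π√(a_t³/μ).
So a_t = (μ t²/π²)^(1/3) = (5911 × (59364)² / π²)^(1/3) = 12827 km.
Since a_t = (r₁ + r₂)/2, r₂ = 2a_t − r₁ = 2×12827 − 5877 = 19777 km.

r₂ = 19780 km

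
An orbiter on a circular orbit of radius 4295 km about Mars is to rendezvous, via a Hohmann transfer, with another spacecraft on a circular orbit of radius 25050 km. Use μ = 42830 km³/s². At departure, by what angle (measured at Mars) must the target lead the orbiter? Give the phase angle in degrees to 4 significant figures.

Transfer-ellipse semi-major axis a_t = (r₁ + r₂)/2 = (4295 + 25050)/2 = 14672.5 km.
Transfer time t = π√(a_t³/μ) = 26979 s.
Target angular speed ω₂ = √(μ/r₂³) = 5.2199×10^-5 rad/s.
Angle swept by the target during transfer: ω₂·t = 1.4083 rad = 80.69°.
The orbiter traverses 180° on the transfer ellipse, so the target must lead by 180° − 80.69° = 99.31°.

φ = 99.31°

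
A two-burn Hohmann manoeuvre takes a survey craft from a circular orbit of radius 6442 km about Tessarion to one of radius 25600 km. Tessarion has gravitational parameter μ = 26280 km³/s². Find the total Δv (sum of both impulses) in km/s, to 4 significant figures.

Δv = 0.9041 km/s

The Hohmann ellipse has a_t = (r₁ + r₂)/2 = 16021 km.
Circular speed at r₁: v₁ = √(μ/r₁) = √(26280/6442) = 2.0198 km/s.
On the transfer ellipse at r₁, vis-viva gives v_p = √[μ(2/r₁ − 1/a_t)] = 2.5532 km/s.
First burn Δv₁ = |v_p − v₁| = 0.5334 km/s.
At r₂, v₂ = √(μ/r₂) = 1.0132 km/s.
Transfer-orbit speed at r₂: v_a = √[μ(2/r₂ − 1/a_t)] = 0.64248 km/s.
Second burn Δv₂ = |v₂ − v_a| = 0.3707 km/s.
Total Δv = Δv₁ + Δv₂ = 0.9041 km/s.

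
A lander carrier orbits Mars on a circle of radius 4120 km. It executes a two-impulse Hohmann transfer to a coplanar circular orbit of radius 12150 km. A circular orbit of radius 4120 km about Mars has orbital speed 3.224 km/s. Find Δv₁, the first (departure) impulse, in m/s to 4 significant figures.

From the circular-orbit relation v² = μ/r at r = 4120 km: μ = v²r = (3.224)² × 4120 = 42824.0 km³/s².
The Hohmann ellipse has a_t = (r₁ + r₂)/2 = 8135 km.
Circular speed at r = 4120 km: v_c = √(μ/r) = 3.2240 km/s.
Vis-viva on the transfer ellipse at r = 4120 km gives v_t = √[μ(2/r − 1/a_t)] = 3.9401 km/s.
Δv₁ = |v_t − v_c| = |3.9401 − 3.2240| = 0.7161 km/s.

Δv₁ = 716.1 m/s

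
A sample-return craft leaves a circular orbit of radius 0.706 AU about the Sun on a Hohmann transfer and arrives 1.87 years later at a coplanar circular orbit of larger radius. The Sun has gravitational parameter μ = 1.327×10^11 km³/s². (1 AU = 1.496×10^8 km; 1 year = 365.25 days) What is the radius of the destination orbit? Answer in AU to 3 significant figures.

r₂ = 4.11 AU

In km: r₁ = 0.706 × 1.496×10^8 = 1.056176×10^8 km.
Transfer time t = 1.87 years × 365.25 × 86400 s = 5.9012712×10^7 s, and t = π√(a_t³/μ).
So a_t = (μ t²/π²)^(1/3) = (1.327×10^11 × (5.9012712×10^7)² / π²)^(1/3) = 3.6043×10^8 km.
Since a_t = (r₁ + r₂)/2, r₂ = 2a_t − r₁ = 2×3.6043×10^8 − 1.056176×10^8 = 6.152424×10^8 km.
In AU: r₂ = 6.152424×10^8 / 1.496×10^8 = 4.11 AU.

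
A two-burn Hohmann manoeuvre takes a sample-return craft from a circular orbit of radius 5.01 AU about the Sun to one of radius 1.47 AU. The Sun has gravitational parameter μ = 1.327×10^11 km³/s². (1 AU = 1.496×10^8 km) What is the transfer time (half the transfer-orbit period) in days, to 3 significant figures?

t = 1070 days

In km: r₁ = 5.01 × 1.496×10^8 = 7.49496×10^8 km; r₂ = 1.47 × 1.496×10^8 = 2.19912×10^8 km.
Semi-major axis of the transfer orbit: a_t = (7.49496×10^8 + 2.19912×10^8)/2 = 4.84704×10^8 km.
Transfer time t = π√(a_t³/μ) = π√((4.84704×10^8)³ / 1.327×10^11) = 9.203×10^7 s.
Converting: 9.203×10^7 s ÷ 86400 s/day = 1070 days.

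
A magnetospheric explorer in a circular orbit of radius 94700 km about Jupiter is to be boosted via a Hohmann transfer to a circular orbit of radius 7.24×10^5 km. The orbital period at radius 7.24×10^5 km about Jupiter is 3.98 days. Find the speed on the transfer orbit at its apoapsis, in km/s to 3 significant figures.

v = 6.36 km/s

From Kepler's third law T² = 4π²r³/μ at r = 7.24×10^5 km, T = 3.98 days = 3.98 × 86400 s = 3.43872×10^5 s: μ = 4π²r³/T² = 1.26702×10^8 km³/s².
Transfer-ellipse semi-major axis a_t = (r₁ + r₂)/2 = (94700 + 7.240×10^5)/2 = 4.0935×10^5 km.
At apoapsis, r = 7.240×10^5 km.
Applying v² = μ(2/r − 1/a_t): v = 6.363 km/s.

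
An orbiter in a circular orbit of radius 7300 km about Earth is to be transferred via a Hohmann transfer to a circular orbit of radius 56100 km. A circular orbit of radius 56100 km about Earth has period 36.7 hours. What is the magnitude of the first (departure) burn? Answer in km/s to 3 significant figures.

Δv₁ = 2.44 km/s

From Kepler's third law T² = 4π²r³/μ at r = 56100 km, T = 36.7 hours = 36.7 × 3600 s = 1.3212×10^5 s: μ = 4π²r³/T² = 3.99311×10^5 km³/s².
The Hohmann ellipse has a_t = (r₁ + r₂)/2 = 31700 km.
On the circular orbit at r = 7300 km, v_c = √(μ/r) = 7.396 km/s.
Transfer-orbit speed at the same r (vis-viva, a = a_t): v_t = √[μ(2/r − 1/a_t)] = 9.839 km/s.
Δv₁ = |v_t − v_c| = |9.839 − 7.396| = 2.443 km/s.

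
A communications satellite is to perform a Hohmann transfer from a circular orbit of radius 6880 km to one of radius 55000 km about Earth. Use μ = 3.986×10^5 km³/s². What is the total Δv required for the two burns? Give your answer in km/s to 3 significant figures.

Δv = 3.96 km/s

Semi-major axis of the transfer orbit: a_t = (6880 + 55000)/2 = 30940 km.
At r₁ the circular-orbit speed is v₁ = √(μ/r₁) = 7.61157 km/s.
Transfer-orbit speed at r₁ (vis-viva equation): v_p = √[μ(2/r₁ − 1/a_t)] = 10.1484 km/s.
First burn Δv₁ = |v_p − v₁| = 2.5368 km/s.
Circular speed at r₂: v₂ = √(μ/r₂) = 2.6921 km/s.
Transfer-orbit speed at r₂: v_a = √[μ(2/r₂ − 1/a_t)] = 1.2695 km/s.
Second burn Δv₂ = |v₂ − v_a| = 1.4226 km/s.
Total Δv = Δv₁ + Δv₂ = 3.959 km/s.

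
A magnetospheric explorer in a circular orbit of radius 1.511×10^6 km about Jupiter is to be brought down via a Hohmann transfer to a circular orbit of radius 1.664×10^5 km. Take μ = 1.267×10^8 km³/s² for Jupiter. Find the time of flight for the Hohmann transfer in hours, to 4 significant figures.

t = 59.55 hours

The Hohmann ellipse has a_t = (r₁ + r₂)/2 = 8.387×10^5 km.
By Kepler's third law the transfer-orbit period is T = 2π√(a_t³/μ), so t = T/2 = 2.1437×10^5 s.
Converting: 2.1437×10^5 s ÷ 3600 s/hour = 59.55 hours.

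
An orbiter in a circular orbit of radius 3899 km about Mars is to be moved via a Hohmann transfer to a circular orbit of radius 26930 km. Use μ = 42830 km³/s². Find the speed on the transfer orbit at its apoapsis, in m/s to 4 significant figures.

v = 634.3 m/s

The Hohmann ellipse has a_t = (r₁ + r₂)/2 = 15414.5 km.
The apoapsis of the transfer ellipse is at r = 26930 km.
Applying v² = μ(2/r − 1/a_t): v = 0.6343 km/s.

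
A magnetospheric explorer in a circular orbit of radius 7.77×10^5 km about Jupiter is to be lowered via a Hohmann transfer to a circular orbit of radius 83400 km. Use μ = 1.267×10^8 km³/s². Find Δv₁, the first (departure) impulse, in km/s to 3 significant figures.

Δv₁ = 7.15 km/s

Semi-major axis of the transfer orbit: a_t = (7.770×10^5 + 83400)/2 = 4.302×10^5 km.
Circular speed at r = 7.770×10^5 km: v_c = √(μ/r) = 12.7696 km/s.
Vis-viva on the transfer ellipse at r = 7.770×10^5 km gives v_t = √[μ(2/r − 1/a_t)] = 5.62245 km/s.
Δv₁ = |v_t − v_c| = |5.62245 − 12.7696| = 7.147 km/s.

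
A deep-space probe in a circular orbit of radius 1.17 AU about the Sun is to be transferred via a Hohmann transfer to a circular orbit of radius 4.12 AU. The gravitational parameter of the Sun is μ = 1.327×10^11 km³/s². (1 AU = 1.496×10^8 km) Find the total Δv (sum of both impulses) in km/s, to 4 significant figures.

In km: r₁ = 1.17 × 1.496×10^8 = 1.75032×10^8 km; r₂ = 4.12 × 1.496×10^8 = 6.16352×10^8 km.
Transfer-ellipse semi-major axis a_t = (r₁ + r₂)/2 = (1.75032×10^8 + 6.16352×10^8)/2 = 3.95692×10^8 km.
At r₁ the circular-orbit speed is v₁ = √(μ/r₁) = 27.53 km/s.
Transfer-orbit speed at r₁ (v² = μ(2/r − 1/a)): v_p = √[μ(2/r₁ − 1/a_t)] = 34.36 km/s.
First burn Δv₁ = |v_p − v₁| = 6.830 km/s.
Circular speed at r₂: v₂ = √(μ/r₂) = 14.673 km/s.
Transfer-orbit speed at r₂: v_a = √[μ(2/r₂ − 1/a_t)] = 9.7589 km/s.
Second burn Δv₂ = |v₂ − v_a| = 4.914 km/s.
Δv = Δv₁ + Δv₂ = 6.830 + 4.914 = 11.74 km/s.

Δv = 11.74 km/s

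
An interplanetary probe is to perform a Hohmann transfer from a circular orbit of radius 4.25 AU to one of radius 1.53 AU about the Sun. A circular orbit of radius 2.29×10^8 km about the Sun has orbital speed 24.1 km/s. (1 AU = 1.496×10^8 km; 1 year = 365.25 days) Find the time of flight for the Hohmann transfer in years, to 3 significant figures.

t = 2.45 years

From the circular-orbit relation v² = μ/r at r = 2.29×10^8 km: μ = v²r = (24.1)² × 2.29×10^8 = 1.33005×10^11 km³/s².
In km: r₁ = 4.25 × 1.496×10^8 = 6.358×10^8 km; r₂ = 1.53 × 1.496×10^8 = 2.28888×10^8 km.
Semi-major axis of the transfer orbit: a_t = (6.358×10^8 + 2.28888×10^8)/2 = 4.32344×10^8 km.
Half the transfer-orbit period gives t = π√(a_t³/μ) = 7.744×10^7 s.
Converting: 7.744×10^7 s ÷ 3.15576×10^7 s/year (365.25 × 86400) = 2.45 years.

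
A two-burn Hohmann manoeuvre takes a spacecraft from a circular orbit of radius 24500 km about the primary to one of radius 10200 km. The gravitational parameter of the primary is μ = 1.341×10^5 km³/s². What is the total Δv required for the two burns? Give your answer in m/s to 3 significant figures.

Δv = 1230 m/s

Transfer-ellipse semi-major axis a_t = (r₁ + r₂)/2 = (24500 + 10200)/2 = 17350 km.
At r₁ the circular-orbit speed is v₁ = √(μ/r₁) = 2.33954 km/s.
Transfer-orbit speed at r₁ (v² = μ(2/r − 1/a)): v_a = √[μ(2/r₁ − 1/a_t)] = 1.79383 km/s.
First burn Δv₁ = |v_a − v₁| = 0.54571 km/s.
Circular speed at r₂: v₂ = √(μ/r₂) = 3.625887 km/s.
Transfer-orbit speed at r₂: v_p = √[μ(2/r₂ − 1/a_t)] = 4.308713 km/s.
Second burn Δv₂ = |v₂ − v_p| = 0.68283 km/s.
Δv = Δv₁ + Δv₂ = 0.54571 + 0.68283 = 1.229 km/s.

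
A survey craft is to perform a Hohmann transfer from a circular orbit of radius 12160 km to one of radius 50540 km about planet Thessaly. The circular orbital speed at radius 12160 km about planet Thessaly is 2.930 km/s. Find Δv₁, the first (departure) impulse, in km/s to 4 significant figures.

From the circular-orbit relation v² = μ/r at r = 12160 km: μ = v²r = (2.930)² × 12160 = 1.04392×10^5 km³/s².
Transfer-ellipse semi-major axis a_t = (r₁ + r₂)/2 = (12160 + 50540)/2 = 31350 km.
Circular speed at r = 12160 km: v_c = √(μ/r) = 2.9300 km/s.
Vis-viva on the transfer ellipse at r = 12160 km gives v_t = √[μ(2/r − 1/a_t)] = 3.7202 km/s.
Δv₁ = |v_t − v_c| = |3.7202 − 2.9300| = 0.7902 km/s.

Δv₁ = 0.7902 km/s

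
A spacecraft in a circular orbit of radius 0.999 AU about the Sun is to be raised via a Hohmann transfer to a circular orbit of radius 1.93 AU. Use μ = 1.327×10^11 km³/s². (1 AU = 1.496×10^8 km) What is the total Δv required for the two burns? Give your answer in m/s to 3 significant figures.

Δv = 8140 m/s

In km: r₁ = 0.999 × 1.496×10^8 = 1.494504×10^8 km; r₂ = 1.93 × 1.496×10^8 = 2.88728×10^8 km.
Semi-major axis of the transfer orbit: a_t = (1.494504×10^8 + 2.88728×10^8)/2 = 2.190892×10^8 km.
At r₁ the circular-orbit speed is v₁ = √(μ/r₁) = 29.798 km/s.
On the transfer ellipse at r₁, vis-viva equation gives v_p = √[μ(2/r₁ − 1/a_t)] = 34.207 km/s.
First burn Δv₁ = |v_p − v₁| = 4.409 km/s.
At r₂, v₂ = √(μ/r₂) = 21.438 km/s.
Transfer-orbit speed at r₂: v_a = √[μ(2/r₂ − 1/a_t)] = 17.706 km/s.
Second burn Δv₂ = |v₂ − v_a| = 3.732 km/s.
Total Δv = Δv₁ + Δv₂ = 8.141 km/s.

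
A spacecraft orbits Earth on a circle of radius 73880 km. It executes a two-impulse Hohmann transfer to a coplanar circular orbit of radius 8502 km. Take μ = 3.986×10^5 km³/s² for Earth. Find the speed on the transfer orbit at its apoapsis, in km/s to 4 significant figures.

Semi-major axis of the transfer orbit: a_t = (73880 + 8502)/2 = 41191 km.
At apoapsis, r = 73880 km.
Applying v² = μ(2/r − 1/a_t): v = 1.055 km/s.

v = 1.055 km/s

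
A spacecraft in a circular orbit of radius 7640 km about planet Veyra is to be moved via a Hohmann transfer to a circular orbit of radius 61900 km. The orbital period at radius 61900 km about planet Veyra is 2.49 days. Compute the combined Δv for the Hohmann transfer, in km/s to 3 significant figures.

From Kepler's third law T² = 4π²r³/μ at r = 61900 km, T = 2.49 days = 2.49 × 86400 s = 2.15136×10^5 s: μ = 4π²r³/T² = 2.02304×10^5 km³/s².
The Hohmann ellipse has a_t = (r₁ + r₂)/2 = 34770 km.
At r₁ the circular-orbit speed is v₁ = √(μ/r₁) = 5.146 km/s.
Transfer-orbit speed at r₁ (vis-viva): v_p = √[μ(2/r₁ − 1/a_t)] = 6.866 km/s.
First burn Δv₁ = |v_p − v₁| = 1.720 km/s.
At r₂, v₂ = √(μ/r₂) = 1.8078 km/s.
Transfer-orbit speed at r₂: v_a = √[μ(2/r₂ − 1/a_t)] = 0.84743 km/s.
Second burn Δv₂ = |v₂ − v_a| = 0.9604 km/s.
Total Δv = Δv₁ + Δv₂ = 2.680 km/s.

Δv = 2.68 km/s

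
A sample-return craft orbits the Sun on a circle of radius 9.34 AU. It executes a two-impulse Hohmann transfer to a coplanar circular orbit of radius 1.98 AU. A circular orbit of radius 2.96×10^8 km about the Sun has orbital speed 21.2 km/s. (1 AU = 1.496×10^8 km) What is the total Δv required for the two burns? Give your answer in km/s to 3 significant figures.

From the circular-orbit relation v² = μ/r at r = 2.96×10^8 km: μ = v²r = (21.2)² × 2.96×10^8 = 1.33034×10^11 km³/s².
In km: r₁ = 9.34 × 1.496×10^8 = 1.397264×10^9 km; r₂ = 1.98 × 1.496×10^8 = 2.96208×10^8 km.
Semi-major axis of the transfer orbit: a_t = (1.397264×10^9 + 2.96208×10^8)/2 = 8.46736×10^8 km.
Circular speed at r₁: v₁ = √(μ/r₁) = √(1.33034×10^11/1.397264×10^9) = 9.7576 km/s.
On the transfer ellipse at r₁, v² = μ(2/r − 1/a) gives v_a = √[μ(2/r₁ − 1/a_t)] = 5.7712 km/s.
First burn Δv₁ = |v_a − v₁| = 3.986 km/s.
At r₂, v₂ = √(μ/r₂) = 21.193 km/s.
Transfer-orbit speed at r₂: v_p = √[μ(2/r₂ − 1/a_t)] = 27.224 km/s.
Second burn Δv₂ = |v₂ − v_p| = 6.031 km/s.
Δv = Δv₁ + Δv₂ = 3.986 + 6.031 = 10.02 km/s.

Δv = 10.0 km/s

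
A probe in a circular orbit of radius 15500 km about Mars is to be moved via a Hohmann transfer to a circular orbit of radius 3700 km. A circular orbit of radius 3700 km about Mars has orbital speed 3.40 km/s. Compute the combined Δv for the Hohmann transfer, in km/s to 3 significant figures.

From the circular-orbit relation v² = μ/r at r = 3700 km: μ = v²r = (3.40)² × 3700 = 42772.0 km³/s².
Transfer-ellipse semi-major axis a_t = (r₁ + r₂)/2 = (15500 + 3700)/2 = 9600 km.
Circular speed at r₁: v₁ = √(μ/r₁) = √(42772.0/15500) = 1.6612 km/s.
Transfer-orbit speed at r₁ (vis-viva): v_a = √[μ(2/r₁ − 1/a_t)] = 1.0313 km/s.
First burn Δv₁ = |v_a − v₁| = 0.6299 km/s.
Circular speed at r₂: v₂ = √(μ/r₂) = 3.4000 km/s.
Transfer-orbit speed at r₂: v_p = √[μ(2/r₂ − 1/a_t)] = 4.3203 km/s.
Second burn Δv₂ = |v₂ − v_p| = 0.9203 km/s.
Total Δv = Δv₁ + Δv₂ = 1.550 km/s.

Δv = 1.55 km/s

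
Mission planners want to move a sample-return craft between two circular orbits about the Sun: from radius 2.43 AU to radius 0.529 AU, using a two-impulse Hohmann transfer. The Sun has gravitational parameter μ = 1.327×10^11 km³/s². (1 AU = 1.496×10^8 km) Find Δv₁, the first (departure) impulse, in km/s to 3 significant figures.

Δv₁ = 7.68 km/s

In km: r₁ = 2.43 × 1.496×10^8 = 3.63528×10^8 km; r₂ = 0.529 × 1.496×10^8 = 7.91384×10^7 km.
Semi-major axis of the transfer orbit: a_t = (3.63528×10^8 + 7.91384×10^7)/2 = 2.213332×10^8 km.
Circular speed at r = 3.63528×10^8 km: v_c = √(μ/r) = 19.1059 km/s.
Transfer-orbit speed at the same r (vis-viva, a = a_t): v_t = √[μ(2/r − 1/a_t)] = 11.4245 km/s.
Δv₁ = |v_t − v_c| = |11.4245 − 19.1059| = 7.681 km/s.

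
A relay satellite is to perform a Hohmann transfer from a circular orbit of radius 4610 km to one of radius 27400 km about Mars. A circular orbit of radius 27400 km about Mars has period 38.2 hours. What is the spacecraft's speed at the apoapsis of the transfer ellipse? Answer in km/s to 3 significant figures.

From Kepler's third law T² = 4π²r³/μ at r = 27400 km, T = 38.2 hours = 38.2 × 3600 s = 1.3752×10^5 s: μ = 4π²r³/T² = 42941.7 km³/s².
Semi-major axis of the transfer orbit: a_t = (4610 + 27400)/2 = 16005 km.
The apoapsis of the transfer ellipse is at r = 27400 km.
From the vis-viva equation, v = √[μ(2/r − 1/a_t)] = 0.6719 km/s.

v = 0.672 km/s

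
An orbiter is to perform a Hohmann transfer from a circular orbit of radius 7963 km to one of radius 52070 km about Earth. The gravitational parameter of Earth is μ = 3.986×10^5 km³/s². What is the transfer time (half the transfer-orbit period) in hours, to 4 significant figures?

Semi-major axis of the transfer orbit: a_t = (7963 + 52070)/2 = 30016.5 km.
By Kepler's third law the transfer-orbit period is T = 2π√(a_t³/μ), so t = T/2 = 25877 s.
Converting: 25877 s ÷ 3600 s/hour = 7.188 hours.

t = 7.188 hours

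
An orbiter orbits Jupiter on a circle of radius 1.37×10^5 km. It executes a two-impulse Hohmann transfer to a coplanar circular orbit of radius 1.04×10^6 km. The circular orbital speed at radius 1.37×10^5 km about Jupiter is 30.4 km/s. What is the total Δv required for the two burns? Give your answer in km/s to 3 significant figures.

Δv = 15.7 km/s

From the circular-orbit relation v² = μ/r at r = 1.37×10^5 km: μ = v²r = (30.4)² × 1.37×10^5 = 1.26610×10^8 km³/s².
Semi-major axis of the transfer orbit: a_t = (1.370×10^5 + 1.040×10^6)/2 = 5.885×10^5 km.
At r₁ the circular-orbit speed is v₁ = √(μ/r₁) = 30.40 km/s.
On the transfer ellipse at r₁, vis-viva gives v_p = √[μ(2/r₁ − 1/a_t)] = 40.41 km/s.
First burn Δv₁ = |v_p − v₁| = 10.01 km/s.
Circular speed at r₂: v₂ = √(μ/r₂) = 11.034 km/s.
Transfer-orbit speed at r₂: v_a = √[μ(2/r₂ − 1/a_t)] = 5.3236 km/s.
Second burn Δv₂ = |v₂ − v_a| = 5.710 km/s.
Δv = Δv₁ + Δv₂ = 10.01 + 5.710 = 15.72 km/s.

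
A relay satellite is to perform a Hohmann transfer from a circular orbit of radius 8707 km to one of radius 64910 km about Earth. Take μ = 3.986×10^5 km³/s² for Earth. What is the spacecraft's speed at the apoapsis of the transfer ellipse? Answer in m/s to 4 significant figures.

v = 1205 m/s

The Hohmann ellipse has a_t = (r₁ + r₂)/2 = 36808.5 km.
At apoapsis, r = 64910 km.
From the vis-viva equation, v = √[μ(2/r − 1/a_t)] = 1.205 km/s.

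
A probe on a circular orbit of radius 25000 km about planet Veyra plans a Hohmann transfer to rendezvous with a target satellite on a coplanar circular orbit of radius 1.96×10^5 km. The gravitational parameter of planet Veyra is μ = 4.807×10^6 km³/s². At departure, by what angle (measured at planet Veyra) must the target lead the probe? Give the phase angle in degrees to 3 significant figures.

The Hohmann ellipse has a_t = (r₁ + r₂)/2 = 1.105×10^5 km.
Transfer time t = π√(a_t³/μ) = 52630 s.
The target's mean motion on its circular orbit is ω₂ = √(μ/r₂³) = 2.527×10^-5 rad/s.
Angle swept by the target during transfer: ω₂·t = 1.330 rad = 76.20°.
The probe traverses 180° on the transfer ellipse, so the target must lead by 180° − 76.20° = 104°.

φ = 104°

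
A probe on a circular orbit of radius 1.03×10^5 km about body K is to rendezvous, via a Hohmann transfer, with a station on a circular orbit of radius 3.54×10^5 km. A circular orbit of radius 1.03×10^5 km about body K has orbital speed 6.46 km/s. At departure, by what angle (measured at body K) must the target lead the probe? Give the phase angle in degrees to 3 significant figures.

φ = 86.7°

From the circular-orbit relation v² = μ/r at r = 1.03×10^5 km: μ = v²r = (6.46)² × 1.03×10^5 = 4.29835×10^6 km³/s².
Semi-major axis of the transfer orbit: a_t = (1.030×10^5 + 3.540×10^5)/2 = 2.285×10^5 km.
The half-period of the transfer ellipse is t = π√(a_t³/μ) = 1.6551×10^5 s.
Target angular speed ω₂ = √(μ/r₂³) = 9.8434×10^-6 rad/s.
Angle swept by the target during transfer: ω₂·t = 1.6292 rad = 93.346°.
Arrival is 180° from departure on the ellipse, so φ = 180° − 93.346° = 86.7°.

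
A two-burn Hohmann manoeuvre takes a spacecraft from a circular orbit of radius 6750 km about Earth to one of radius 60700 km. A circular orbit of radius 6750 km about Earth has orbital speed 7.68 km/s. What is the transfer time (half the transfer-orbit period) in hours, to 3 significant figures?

From the circular-orbit relation v² = μ/r at r = 6750 km: μ = v²r = (7.68)² × 6750 = 3.98131×10^5 km³/s².
Transfer-ellipse semi-major axis a_t = (r₁ + r₂)/2 = (6750 + 60700)/2 = 33725 km.
Transfer time t = π√(a_t³/μ) = π√((33725)³ / 3.98131×10^5) = 30840 s.
Converting: 30840 s ÷ 3600 s/hour = 8.57 hours.

t = 8.57 hours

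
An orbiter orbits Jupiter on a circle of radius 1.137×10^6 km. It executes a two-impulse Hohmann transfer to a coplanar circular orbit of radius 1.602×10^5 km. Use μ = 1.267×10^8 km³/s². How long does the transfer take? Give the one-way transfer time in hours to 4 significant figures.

t = 40.50 hours

Transfer-ellipse semi-major axis a_t = (r₁ + r₂)/2 = (1.137×10^6 + 1.602×10^5)/2 = 6.486×10^5 km.
Half the transfer-orbit period gives t = π√(a_t³/μ) = 1.458×10^5 s.
Converting: 1.458×10^5 s ÷ 3600 s/hour = 40.50 hours.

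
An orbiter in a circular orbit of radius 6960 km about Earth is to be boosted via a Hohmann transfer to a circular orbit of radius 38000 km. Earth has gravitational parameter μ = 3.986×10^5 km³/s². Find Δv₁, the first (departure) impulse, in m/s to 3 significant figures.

Δv₁ = 2270 m/s

Transfer-ellipse semi-major axis a_t = (r₁ + r₂)/2 = (6960 + 38000)/2 = 22480 km.
On the circular orbit at r = 6960 km, v_c = √(μ/r) = 7.568 km/s.
Transfer-orbit speed at the same r (vis-viva, a = a_t): v_t = √[μ(2/r − 1/a_t)] = 9.839 km/s.
Δv₁ = |v_t − v_c| = |9.839 − 7.568| = 2.271 km/s.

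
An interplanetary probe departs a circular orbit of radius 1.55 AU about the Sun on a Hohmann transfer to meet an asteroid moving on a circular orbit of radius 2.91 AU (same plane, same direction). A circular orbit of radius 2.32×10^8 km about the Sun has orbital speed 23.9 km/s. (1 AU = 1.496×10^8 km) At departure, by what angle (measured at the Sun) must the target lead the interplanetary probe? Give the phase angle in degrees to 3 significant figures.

From the circular-orbit relation v² = μ/r at r = 2.32×10^8 km: μ = v²r = (23.9)² × 2.32×10^8 = 1.32521×10^11 km³/s².
In km: r₁ = 1.55 × 1.496×10^8 = 2.3188×10^8 km; r₂ = 2.91 × 1.496×10^8 = 4.35336×10^8 km.
Transfer-ellipse semi-major axis a_t = (r₁ + r₂)/2 = (2.3188×10^8 + 4.35336×10^8)/2 = 3.33608×10^8 km.
The half-period of the transfer ellipse is t = π√(a_t³/μ) = 5.259×10^7 s.
The target's mean motion on its circular orbit is ω₂ = √(μ/r₂³) = 4.008×10^-8 rad/s.
Angle swept by the target during transfer: ω₂·t = 2.108 rad = 120.8°.
The interplanetary probe traverses 180° on the transfer ellipse, so the target must lead by 180° − 120.8° = 59.2°.

φ = 59.2°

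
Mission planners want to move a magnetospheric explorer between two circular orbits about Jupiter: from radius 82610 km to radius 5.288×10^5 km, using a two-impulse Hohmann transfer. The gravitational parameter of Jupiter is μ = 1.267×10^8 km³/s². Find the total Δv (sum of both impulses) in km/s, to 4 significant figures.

Δv = 19.78 km/s

Semi-major axis of the transfer orbit: a_t = (82610 + 5.288×10^5)/2 = 3.05705×10^5 km.
At r₁ the circular-orbit speed is v₁ = √(μ/r₁) = 39.163 km/s.
Transfer-orbit speed at r₁ (vis-viva equation): v_p = √[μ(2/r₁ − 1/a_t)] = 51.507 km/s.
First burn Δv₁ = |v_p − v₁| = 12.344 km/s.
Circular speed at r₂: v₂ = √(μ/r₂) = 15.479 km/s.
Transfer-orbit speed at r₂: v_a = √[μ(2/r₂ − 1/a_t)] = 8.0465 km/s.
Second burn Δv₂ = |v₂ − v_a| = 7.4325 km/s.
Δv = Δv₁ + Δv₂ = 12.344 + 7.4325 = 19.78 km/s.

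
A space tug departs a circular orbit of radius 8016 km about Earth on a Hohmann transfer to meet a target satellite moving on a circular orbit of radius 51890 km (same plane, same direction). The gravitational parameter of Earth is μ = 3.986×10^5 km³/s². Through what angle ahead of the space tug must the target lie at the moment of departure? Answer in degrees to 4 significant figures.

φ = 101.1°

Transfer-ellipse semi-major axis a_t = (r₁ + r₂)/2 = (8016 + 51890)/2 = 29953 km.
Transfer time t = π√(a_t³/μ) = 25795 s.
The target's mean motion on its circular orbit is ω₂ = √(μ/r₂³) = 5.3413×10^-5 rad/s.
Angle swept by the target during transfer: ω₂·t = 1.3778 rad = 78.94°.
Arrival is 180° from departure on the ellipse, so φ = 180° − 78.94° = 101.1°.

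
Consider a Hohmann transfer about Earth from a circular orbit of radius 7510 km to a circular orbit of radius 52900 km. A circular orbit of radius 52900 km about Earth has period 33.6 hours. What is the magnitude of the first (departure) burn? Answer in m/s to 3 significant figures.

From Kepler's third law T² = 4π²r³/μ at r = 52900 km, T = 33.6 hours = 33.6 × 3600 s = 1.2096×10^5 s: μ = 4π²r³/T² = 3.99432×10^5 km³/s².
The Hohmann ellipse has a_t = (r₁ + r₂)/2 = 30205 km.
On the circular orbit at r = 7510 km, v_c = √(μ/r) = 7.293 km/s.
Vis-viva on the transfer ellipse at r = 7510 km gives v_t = √[μ(2/r − 1/a_t)] = 9.651 km/s.
Δv₁ = |v_t − v_c| = |9.651 − 7.293| = 2.358 km/s.

Δv₁ = 2360 m/s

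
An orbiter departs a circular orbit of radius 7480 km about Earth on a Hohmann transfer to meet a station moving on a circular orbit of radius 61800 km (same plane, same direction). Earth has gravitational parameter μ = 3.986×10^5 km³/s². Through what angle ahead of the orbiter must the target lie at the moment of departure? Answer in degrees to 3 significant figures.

Transfer-ellipse semi-major axis a_t = (r₁ + r₂)/2 = (7480 + 61800)/2 = 34640 km.
Transfer time t = π√(a_t³/μ) = 32081 s.
Target angular speed ω₂ = √(μ/r₂³) = 4.1095×10^-5 rad/s.
Angle swept by the target during transfer: ω₂·t = 1.3184 rad = 75.54°.
Arrival is 180° from departure on the ellipse, so φ = 180° − 75.54° = 104°.

φ = 104°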